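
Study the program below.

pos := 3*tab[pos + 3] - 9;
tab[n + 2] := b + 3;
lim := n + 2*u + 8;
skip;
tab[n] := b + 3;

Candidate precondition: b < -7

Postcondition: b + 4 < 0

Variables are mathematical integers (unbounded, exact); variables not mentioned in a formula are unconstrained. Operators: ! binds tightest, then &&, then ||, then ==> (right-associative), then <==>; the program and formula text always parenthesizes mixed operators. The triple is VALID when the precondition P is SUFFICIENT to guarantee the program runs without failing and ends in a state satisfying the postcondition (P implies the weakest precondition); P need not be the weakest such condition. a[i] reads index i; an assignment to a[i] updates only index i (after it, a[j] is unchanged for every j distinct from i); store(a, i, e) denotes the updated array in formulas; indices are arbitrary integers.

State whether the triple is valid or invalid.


Working backward. After the program, the postcondition b + 4 < 0 must hold; in canonical form it is b < -4.
Before tab[n] := b + 3: b < -4
Before skip: b < -4
Before lim := n + 2*u + 8: b < -4
Before tab[n + 2] := b + 3: b < -4
Before pos := 3*tab[pos + 3] - 9: b < -4
The weakest precondition is b < -4.
Check whether b < -7 implies it.
Every state satisfying the precondition satisfies the weakest precondition: the implication holds.
Answer: valid


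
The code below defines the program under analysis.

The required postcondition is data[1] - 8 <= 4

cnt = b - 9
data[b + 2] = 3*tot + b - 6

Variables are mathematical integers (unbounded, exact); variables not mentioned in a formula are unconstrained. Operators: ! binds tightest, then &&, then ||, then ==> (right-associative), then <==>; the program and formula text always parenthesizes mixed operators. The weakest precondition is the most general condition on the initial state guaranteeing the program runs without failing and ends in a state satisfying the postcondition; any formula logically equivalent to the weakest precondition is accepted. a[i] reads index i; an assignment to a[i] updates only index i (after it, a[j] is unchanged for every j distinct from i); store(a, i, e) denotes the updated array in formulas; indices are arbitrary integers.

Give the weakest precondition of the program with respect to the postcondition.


Working backward. After the program, the postcondition data[1] - 8 <= 4 must hold; in canonical form it is data[1] <= 12.
Before data[b + 2] := 3*tot + b - 6: store(data, b + 2, b + 3*tot - 6)[1] <= 12
Before cnt := b - 9: store(data, b + 2, b + 3*tot - 6)[1] <= 12
Answer: WP = store(data, b + 2, b + 3*tot - 6)[1] <= 12


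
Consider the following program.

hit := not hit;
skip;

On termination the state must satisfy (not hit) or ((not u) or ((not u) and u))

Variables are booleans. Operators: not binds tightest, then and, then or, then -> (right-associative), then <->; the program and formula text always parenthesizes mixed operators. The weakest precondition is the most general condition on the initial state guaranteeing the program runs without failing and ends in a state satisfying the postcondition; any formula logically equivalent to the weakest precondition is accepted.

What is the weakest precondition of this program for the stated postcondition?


Working backward. After the program, the postcondition (not hit) or ((not u) or ((not u) and u)) must hold; in canonical form it is (not hit) or (not u).
Before skip: (not hit) or (not u)
Before hit := not hit: hit or (not u)
Answer: WP = hit or (not u)


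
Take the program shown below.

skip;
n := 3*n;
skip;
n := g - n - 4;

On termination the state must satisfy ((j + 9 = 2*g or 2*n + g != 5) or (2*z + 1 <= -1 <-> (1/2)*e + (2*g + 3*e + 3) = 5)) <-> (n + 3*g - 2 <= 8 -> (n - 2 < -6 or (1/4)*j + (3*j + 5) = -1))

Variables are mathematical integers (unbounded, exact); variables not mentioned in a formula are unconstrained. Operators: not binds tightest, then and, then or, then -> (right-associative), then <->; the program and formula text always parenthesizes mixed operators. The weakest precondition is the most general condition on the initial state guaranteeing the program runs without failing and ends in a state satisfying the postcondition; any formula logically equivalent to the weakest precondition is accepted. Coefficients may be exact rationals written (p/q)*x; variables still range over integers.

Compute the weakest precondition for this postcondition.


Working backward. After the program, the postcondition ((j + 9 = 2*g or 2*n + g != 5) or (2*z + 1 <= -1 <-> (1/2)*e + (2*g + 3*e + 3) = 5)) <-> (n + 3*g - 2 <= 8 -> (n - 2 < -6 or (1/4)*j + (3*j + 5) = -1)) must hold; in canonical form it is (j = 2*g - 9 or g + 2*n != 5 or (2*z <= -2 <-> (7/2)*e + 2*g = 2)) <-> (3*g + n <= 10 -> (n < -4 or (13/4)*j = -6)).
Before n := g - n - 4: (j = 2*g - 9 or 3*g != 2*n + 13 or (2*z <= -2 <-> (7/2)*e + 2*g = 2)) <-> (4*g <= n + 14 -> (g < n or (13/4)*j = -6))
Before skip: (j = 2*g - 9 or 3*g != 2*n + 13 or (2*z <= -2 <-> (7/2)*e + 2*g = 2)) <-> (4*g <= n + 14 -> (g < n or (13/4)*j = -6))
Before n := 3*n: (j = 2*g - 9 or 3*g != 6*n + 13 or (2*z <= -2 <-> (7/2)*e + 2*g = 2)) <-> (4*g <= 3*n + 14 -> (g < 3*n or (13/4)*j = -6))
Before skip: (j = 2*g - 9 or 3*g != 6*n + 13 or (2*z <= -2 <-> (7/2)*e + 2*g = 2)) <-> (4*g <= 3*n + 14 -> (g < 3*n or (13/4)*j = -6))
Answer: WP = (j = 2*g - 9 or 3*g != 6*n + 13 or (2*z <= -2 <-> (7/2)*e + 2*g = 2)) <-> (4*g <= 3*n + 14 -> (g < 3*n or (13/4)*j = -6))


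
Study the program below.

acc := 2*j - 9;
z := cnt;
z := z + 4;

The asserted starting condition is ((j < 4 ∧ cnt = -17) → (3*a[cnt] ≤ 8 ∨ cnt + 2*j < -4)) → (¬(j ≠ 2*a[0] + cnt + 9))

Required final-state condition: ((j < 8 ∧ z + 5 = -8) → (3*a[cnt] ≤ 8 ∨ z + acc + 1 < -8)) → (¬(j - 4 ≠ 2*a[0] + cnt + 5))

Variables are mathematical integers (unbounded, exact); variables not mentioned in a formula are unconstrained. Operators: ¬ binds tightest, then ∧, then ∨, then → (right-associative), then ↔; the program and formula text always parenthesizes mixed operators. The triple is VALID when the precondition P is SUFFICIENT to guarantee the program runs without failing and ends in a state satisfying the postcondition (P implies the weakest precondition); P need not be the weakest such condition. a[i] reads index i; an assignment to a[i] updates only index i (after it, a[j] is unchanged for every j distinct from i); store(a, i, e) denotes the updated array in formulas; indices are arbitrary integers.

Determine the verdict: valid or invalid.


Working backward. After the program, the postcondition ((j < 8 ∧ z + 5 = -8) → (3*a[cnt] ≤ 8 ∨ z + acc + 1 < -8)) → (¬(j - 4 ≠ 2*a[0] + cnt + 5)) must hold; in canonical form it is ((j < 8 ∧ z = -13) → (3*a[cnt] ≤ 8 ∨ acc + z < -9)) → (¬(j ≠ 2*a[0] + cnt + 9)).
Before z := z + 4: ((j < 8 ∧ z = -17) → (3*a[cnt] ≤ 8 ∨ acc + z < -13)) → (¬(j ≠ 2*a[0] + cnt + 9))
Before z := cnt: ((j < 8 ∧ cnt = -17) → (3*a[cnt] ≤ 8 ∨ acc + cnt < -13)) → (¬(j ≠ 2*a[0] + cnt + 9))
Before acc := 2*j - 9: ((j < 8 ∧ cnt = -17) → (3*a[cnt] ≤ 8 ∨ cnt + 2*j < -4)) → (¬(j ≠ 2*a[0] + cnt + 9))
The weakest precondition is ((j < 8 ∧ cnt = -17) → (3*a[cnt] ≤ 8 ∨ cnt + 2*j < -4)) → (¬(j ≠ 2*a[0] + cnt + 9)).
Check whether ((j < 4 ∧ cnt = -17) → (3*a[cnt] ≤ 8 ∨ cnt + 2*j < -4)) → (¬(j ≠ 2*a[0] + cnt + 9)) implies it.
Every state satisfying the precondition satisfies the weakest precondition: the implication holds.
Answer: valid


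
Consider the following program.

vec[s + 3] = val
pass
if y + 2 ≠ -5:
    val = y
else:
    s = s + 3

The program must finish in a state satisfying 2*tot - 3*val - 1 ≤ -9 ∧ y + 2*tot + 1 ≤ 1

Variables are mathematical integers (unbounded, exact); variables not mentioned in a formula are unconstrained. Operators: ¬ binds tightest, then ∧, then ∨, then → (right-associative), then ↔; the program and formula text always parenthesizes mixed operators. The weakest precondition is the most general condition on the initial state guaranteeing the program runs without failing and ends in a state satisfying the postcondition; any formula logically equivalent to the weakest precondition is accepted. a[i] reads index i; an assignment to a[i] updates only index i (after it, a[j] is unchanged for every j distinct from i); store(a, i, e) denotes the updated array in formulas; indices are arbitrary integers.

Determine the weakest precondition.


Working backward. After the program, the postcondition 2*tot - 3*val - 1 ≤ -9 ∧ y + 2*tot + 1 ≤ 1 must hold; in canonical form it is 2*tot ≤ 3*val - 8 ∧ 2*tot + y ≤ 0.
Then branch requires 2*tot ≤ 3*y - 8 ∧ 2*tot + y ≤ 0; else branch requires 2*tot ≤ 3*val - 8 ∧ 2*tot + y ≤ 0.
Before the if: (y ≠ -7 → (2*tot ≤ 3*y - 8 ∧ 2*tot + y ≤ 0)) ∧ ((¬(y ≠ -7)) → (2*tot ≤ 3*val - 8 ∧ 2*tot + y ≤ 0))
Before skip: (y ≠ -7 → (2*tot ≤ 3*y - 8 ∧ 2*tot + y ≤ 0)) ∧ ((¬(y ≠ -7)) → (2*tot ≤ 3*val - 8 ∧ 2*tot + y ≤ 0))
Before vec[s + 3] := val: (y ≠ -7 → (2*tot ≤ 3*y - 8 ∧ 2*tot + y ≤ 0)) ∧ ((¬(y ≠ -7)) → (2*tot ≤ 3*val - 8 ∧ 2*tot + y ≤ 0))
Answer: WP = (y ≠ -7 → (2*tot ≤ 3*y - 8 ∧ 2*tot + y ≤ 0)) ∧ ((¬(y ≠ -7)) → (2*tot ≤ 3*val - 8 ∧ 2*tot + y ≤ 0))


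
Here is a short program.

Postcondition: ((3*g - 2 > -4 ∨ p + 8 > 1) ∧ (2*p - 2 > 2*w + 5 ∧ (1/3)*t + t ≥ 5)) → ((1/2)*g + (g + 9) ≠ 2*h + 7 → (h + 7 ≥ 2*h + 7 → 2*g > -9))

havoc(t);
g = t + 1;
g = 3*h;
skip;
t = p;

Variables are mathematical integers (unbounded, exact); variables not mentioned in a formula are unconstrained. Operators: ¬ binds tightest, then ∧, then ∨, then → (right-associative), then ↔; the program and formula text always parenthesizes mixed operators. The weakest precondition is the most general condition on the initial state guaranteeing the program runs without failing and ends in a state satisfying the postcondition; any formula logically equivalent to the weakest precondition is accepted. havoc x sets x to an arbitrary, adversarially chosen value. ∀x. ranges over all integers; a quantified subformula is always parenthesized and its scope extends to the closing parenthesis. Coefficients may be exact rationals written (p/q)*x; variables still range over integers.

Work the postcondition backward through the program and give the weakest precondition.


Working backward. After the program, the postcondition ((3*g - 2 > -4 ∨ p + 8 > 1) ∧ (2*p - 2 > 2*w + 5 ∧ (1/3)*t + t ≥ 5)) → ((1/2)*g + (g + 9) ≠ 2*h + 7 → (h + 7 ≥ 2*h + 7 → 2*g > -9)) must hold; in canonical form it is ((3*g > -2 ∨ p > -7) ∧ 2*p > 2*w + 7 ∧ (4/3)*t ≥ 5) → ((3/2)*g ≠ 2*h - 2 → (h ≤ 0 → 2*g > -9)).
Before t := p: ((3*g > -2 ∨ p > -7) ∧ 2*p > 2*w + 7 ∧ (4/3)*p ≥ 5) → ((3/2)*g ≠ 2*h - 2 → (h ≤ 0 → 2*g > -9))
Before skip: ((3*g > -2 ∨ p > -7) ∧ 2*p > 2*w + 7 ∧ (4/3)*p ≥ 5) → ((3/2)*g ≠ 2*h - 2 → (h ≤ 0 → 2*g > -9))
Before g := 3*h: ((9*h > -2 ∨ p > -7) ∧ 2*p > 2*w + 7 ∧ (4/3)*p ≥ 5) → ((5/2)*h ≠ -2 → (h ≤ 0 → 6*h > -9))
Before g := t + 1: ((9*h > -2 ∨ p > -7) ∧ 2*p > 2*w + 7 ∧ (4/3)*p ≥ 5) → ((5/2)*h ≠ -2 → (h ≤ 0 → 6*h > -9))
Before havoc t: ((9*h > -2 ∨ p > -7) ∧ 2*p > 2*w + 7 ∧ (4/3)*p ≥ 5) → ((5/2)*h ≠ -2 → (h ≤ 0 → 6*h > -9))
Answer: WP = ((9*h > -2 ∨ p > -7) ∧ 2*p > 2*w + 7 ∧ (4/3)*p ≥ 5) → ((5/2)*h ≠ -2 → (h ≤ 0 → 6*h > -9))


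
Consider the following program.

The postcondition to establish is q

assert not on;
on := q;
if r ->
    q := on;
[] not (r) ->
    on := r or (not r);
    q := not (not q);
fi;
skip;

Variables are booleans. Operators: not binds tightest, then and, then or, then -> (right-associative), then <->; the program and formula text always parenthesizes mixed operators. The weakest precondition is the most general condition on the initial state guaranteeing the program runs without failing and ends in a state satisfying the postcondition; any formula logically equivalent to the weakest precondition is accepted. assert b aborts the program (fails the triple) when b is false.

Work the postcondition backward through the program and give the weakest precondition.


Working backward. After the program, q must hold.
Before skip: q
Then branch requires on; else branch requires q.
Before the if: (r -> on) and ((not r) -> q)
Before on := q: (r -> q) and ((not r) -> q)
Before assert not on: (not on) and (r -> q) and ((not r) -> q)
Answer: WP = (not on) and (r -> q) and ((not r) -> q)


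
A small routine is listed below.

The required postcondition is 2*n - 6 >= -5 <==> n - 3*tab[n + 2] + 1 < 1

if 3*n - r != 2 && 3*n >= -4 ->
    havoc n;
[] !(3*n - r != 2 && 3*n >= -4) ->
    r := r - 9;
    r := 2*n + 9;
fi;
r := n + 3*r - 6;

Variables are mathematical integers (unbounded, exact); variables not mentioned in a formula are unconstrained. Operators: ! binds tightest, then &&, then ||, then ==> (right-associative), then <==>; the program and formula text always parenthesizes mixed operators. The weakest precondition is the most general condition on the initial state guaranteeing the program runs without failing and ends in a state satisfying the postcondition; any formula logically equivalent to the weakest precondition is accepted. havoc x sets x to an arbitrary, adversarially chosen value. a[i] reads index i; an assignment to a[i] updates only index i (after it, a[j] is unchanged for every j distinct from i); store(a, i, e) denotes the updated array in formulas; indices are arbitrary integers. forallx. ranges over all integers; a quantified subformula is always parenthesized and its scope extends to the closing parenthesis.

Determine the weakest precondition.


Working backward. After the program, the postcondition 2*n - 6 >= -5 <==> n - 3*tab[n + 2] + 1 < 1 must hold; in canonical form it is 2*n >= 1 <==> n < 3*tab[n + 2].
Before r := n + 3*r - 6: 2*n >= 1 <==> n < 3*tab[n + 2]
Then branch requires forall n_1. (2*n_1 >= 1 <==> n_1 < 3*tab[n_1 + 2]); else branch requires 2*n >= 1 <==> n < 3*tab[n + 2].
Before the if: ((3*n != r + 2 && 3*n >= -4) ==> (forall n_1. (2*n_1 >= 1 <==> n_1 < 3*tab[n_1 + 2]))) && ((!(3*n != r + 2 && 3*n >= -4)) ==> (2*n >= 1 <==> n < 3*tab[n + 2]))
Answer: WP = ((3*n != r + 2 && 3*n >= -4) ==> (forall n_1. (2*n_1 >= 1 <==> n_1 < 3*tab[n_1 + 2]))) && ((!(3*n != r + 2 && 3*n >= -4)) ==> (2*n >= 1 <==> n < 3*tab[n + 2]))


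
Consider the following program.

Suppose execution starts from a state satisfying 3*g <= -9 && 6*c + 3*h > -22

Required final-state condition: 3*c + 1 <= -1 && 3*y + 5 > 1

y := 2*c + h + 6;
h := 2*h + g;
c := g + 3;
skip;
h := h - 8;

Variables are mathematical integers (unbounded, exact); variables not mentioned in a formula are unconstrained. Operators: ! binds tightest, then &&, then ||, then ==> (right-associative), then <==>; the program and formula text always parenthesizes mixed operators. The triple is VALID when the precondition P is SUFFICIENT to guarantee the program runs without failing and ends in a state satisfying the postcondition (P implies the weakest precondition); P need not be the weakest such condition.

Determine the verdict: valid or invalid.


Working backward. After the program, the postcondition 3*c + 1 <= -1 && 3*y + 5 > 1 must hold; in canonical form it is 3*c <= -2 && 3*y > -4.
Before h := h - 8: 3*c <= -2 && 3*y > -4
Before skip: 3*c <= -2 && 3*y > -4
Before c := g + 3: 3*g <= -11 && 3*y > -4
Before h := 2*h + g: 3*g <= -11 && 3*y > -4
Before y := 2*c + h + 6: 3*g <= -11 && 6*c + 3*h > -22
The weakest precondition is 3*g <= -11 && 6*c + 3*h > -22.
Check whether 3*g <= -9 && 6*c + 3*h > -22 implies it.
Countermodel: at the initial state c = 0, g = -3, h = 0, the precondition holds but the weakest precondition fails.
Answer: invalid


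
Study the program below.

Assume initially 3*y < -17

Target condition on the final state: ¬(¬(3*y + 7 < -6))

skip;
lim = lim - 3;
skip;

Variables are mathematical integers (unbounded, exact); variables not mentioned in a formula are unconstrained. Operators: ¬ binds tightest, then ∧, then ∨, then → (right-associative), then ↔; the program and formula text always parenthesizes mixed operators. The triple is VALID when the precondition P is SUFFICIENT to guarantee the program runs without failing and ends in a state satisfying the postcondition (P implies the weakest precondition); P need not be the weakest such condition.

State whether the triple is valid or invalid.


Working backward. After the program, the postcondition ¬(¬(3*y + 7 < -6)) must hold; in canonical form it is 3*y < -13.
Before skip: 3*y < -13
Before lim := lim - 3: 3*y < -13
Before skip: 3*y < -13
The weakest precondition is 3*y < -13.
Check whether 3*y < -17 implies it.
Every state satisfying the precondition satisfies the weakest precondition: the implication holds.
Answer: valid


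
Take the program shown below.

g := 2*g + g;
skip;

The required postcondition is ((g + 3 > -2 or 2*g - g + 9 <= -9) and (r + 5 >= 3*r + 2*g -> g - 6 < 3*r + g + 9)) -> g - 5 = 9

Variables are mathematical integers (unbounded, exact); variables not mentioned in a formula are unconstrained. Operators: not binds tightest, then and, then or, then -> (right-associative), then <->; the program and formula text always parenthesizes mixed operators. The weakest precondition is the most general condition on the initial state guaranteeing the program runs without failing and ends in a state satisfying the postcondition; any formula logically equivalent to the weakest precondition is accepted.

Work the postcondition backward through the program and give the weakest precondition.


Working backward. After the program, the postcondition ((g + 3 > -2 or 2*g - g + 9 <= -9) and (r + 5 >= 3*r + 2*g -> g - 6 < 3*r + g + 9)) -> g - 5 = 9 must hold; in canonical form it is ((g > -5 or g <= -18) and (2*g + 2*r <= 5 -> 3*r > -15)) -> g = 14.
Before skip: ((g > -5 or g <= -18) and (2*g + 2*r <= 5 -> 3*r > -15)) -> g = 14
Before g := 2*g + g: ((3*g > -5 or 3*g <= -18) and (6*g + 2*r <= 5 -> 3*r > -15)) -> 3*g = 14
Answer: WP = ((3*g > -5 or 3*g <= -18) and (6*g + 2*r <= 5 -> 3*r > -15)) -> 3*g = 14


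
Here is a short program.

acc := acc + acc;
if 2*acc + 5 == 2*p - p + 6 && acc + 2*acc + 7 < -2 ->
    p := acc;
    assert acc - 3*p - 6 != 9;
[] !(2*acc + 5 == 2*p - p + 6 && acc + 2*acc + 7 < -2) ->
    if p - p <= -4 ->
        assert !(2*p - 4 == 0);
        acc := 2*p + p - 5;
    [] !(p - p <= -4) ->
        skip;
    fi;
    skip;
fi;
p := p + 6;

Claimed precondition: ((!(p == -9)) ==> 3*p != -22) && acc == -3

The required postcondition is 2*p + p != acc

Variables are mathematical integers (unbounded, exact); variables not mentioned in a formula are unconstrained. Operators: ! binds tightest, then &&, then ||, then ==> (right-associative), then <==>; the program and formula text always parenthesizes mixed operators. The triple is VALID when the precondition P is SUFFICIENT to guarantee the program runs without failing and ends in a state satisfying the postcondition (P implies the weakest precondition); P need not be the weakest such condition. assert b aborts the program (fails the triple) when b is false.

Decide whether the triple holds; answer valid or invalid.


Working backward. After the program, the postcondition 2*p + p != acc must hold; in canonical form it is 3*p != acc.
Before p := p + 6: 3*p != acc - 18
Then branch requires 2*acc != -15 && 2*acc != -18; else branch requires 3*p != acc - 18.
Before the if: ((2*acc == p + 1 && 3*acc < -9) ==> (2*acc != -15 && 2*acc != -18)) && ((!(2*acc == p + 1 && 3*acc < -9)) ==> 3*p != acc - 18)
Before acc := acc + acc: ((4*acc == p + 1 && 6*acc < -9) ==> (4*acc != -15 && 4*acc != -18)) && ((!(4*acc == p + 1 && 6*acc < -9)) ==> 3*p != 2*acc - 18)
The weakest precondition is ((4*acc == p + 1 && 6*acc < -9) ==> (4*acc != -15 && 4*acc != -18)) && ((!(4*acc == p + 1 && 6*acc < -9)) ==> 3*p != 2*acc - 18).
Check whether ((!(p == -9)) ==> 3*p != -22) && acc == -3 implies it.
Countermodel: at the initial state acc = -3, p = -8, the precondition holds but the weakest precondition fails.
Answer: invalid


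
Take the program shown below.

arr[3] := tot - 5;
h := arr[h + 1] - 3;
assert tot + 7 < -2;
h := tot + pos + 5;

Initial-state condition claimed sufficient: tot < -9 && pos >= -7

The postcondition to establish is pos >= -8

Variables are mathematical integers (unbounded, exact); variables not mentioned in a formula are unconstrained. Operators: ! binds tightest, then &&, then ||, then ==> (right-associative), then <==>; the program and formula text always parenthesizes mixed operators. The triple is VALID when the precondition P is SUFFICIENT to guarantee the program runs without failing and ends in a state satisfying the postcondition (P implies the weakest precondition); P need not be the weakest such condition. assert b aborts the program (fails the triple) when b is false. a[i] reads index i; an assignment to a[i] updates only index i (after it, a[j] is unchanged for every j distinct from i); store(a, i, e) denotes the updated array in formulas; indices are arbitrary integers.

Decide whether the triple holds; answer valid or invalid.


Working backward. After the program, pos >= -8 must hold.
Before h := tot + pos + 5: pos >= -8
Before assert tot + 7 < -2: tot < -9 && pos >= -8
Before h := arr[h + 1] - 3: tot < -9 && pos >= -8
Before arr[3] := tot - 5: tot < -9 && pos >= -8
The weakest precondition is tot < -9 && pos >= -8.
Check whether tot < -9 && pos >= -7 implies it.
Every state satisfying the precondition satisfies the weakest precondition: the implication holds.
Answer: valid


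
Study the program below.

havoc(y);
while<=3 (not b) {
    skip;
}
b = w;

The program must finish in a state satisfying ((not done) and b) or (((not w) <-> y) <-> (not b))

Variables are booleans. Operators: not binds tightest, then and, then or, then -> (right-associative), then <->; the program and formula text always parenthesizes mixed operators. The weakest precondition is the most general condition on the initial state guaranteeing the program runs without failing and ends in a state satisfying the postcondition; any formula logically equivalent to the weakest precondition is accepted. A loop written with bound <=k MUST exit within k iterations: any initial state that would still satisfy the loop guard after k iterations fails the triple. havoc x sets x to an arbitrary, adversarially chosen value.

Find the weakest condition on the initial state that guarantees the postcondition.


Working backward. After the program, ((not done) and b) or (((not w) <-> y) <-> (not b)) must hold.
Before b := w: ((not done) and w) or (((not w) <-> y) <-> (not w))
Before the loop (bound <=3), unroll the exhaustion recursion (WP_0 = exit-now case; WP_j = one more guarded iteration, up to j = 3):
  WP_0: b and (((not done) and w) or (((not w) <-> y) <-> (not w)))
  WP_1: ((not b) -> (b and (((not done) and w) or (((not w) <-> y) <-> (not w))))) and (b -> (((not done) and w) or (((not w) <-> y) <-> (not w))))
  WP_2: ((not b) -> (((not b) -> (b and (((not done) and w) or (((not w) <-> y) <-> (not w))))) and (b -> (((not done) and w) or (((not w) <-> y) <-> (not w)))))) and (b -> (((not done) and w) or (((not w) <-> y) <-> (not w))))
  WP_3: ((not b) -> (((not b) -> (((not b) -> (b and (((not done) and w) or (((not w) <-> y) <-> (not w))))) and (b -> (((not done) and w) or (((not w) <-> y) <-> (not w)))))) and (b -> (((not done) and w) or (((not w) <-> y) <-> (not w)))))) and (b -> (((not done) and w) or (((not w) <-> y) <-> (not w))))
So before the loop: ((not b) -> (((not b) -> (((not b) -> (b and (((not done) and w) or (((not w) <-> y) <-> (not w))))) and (b -> (((not done) and w) or (((not w) <-> y) <-> (not w)))))) and (b -> (((not done) and w) or (((not w) <-> y) <-> (not w)))))) and (b -> (((not done) and w) or (((not w) <-> y) <-> (not w))))
Before havoc y: ((not b) -> ((not b) -> ((not b) -> b))) and ((not b) -> (((not b) -> (((not b) -> (b and (((not done) and w) or (w <-> (not w))))) and (b -> (((not done) and w) or (w <-> (not w)))))) and (b -> (((not done) and w) or (w <-> (not w)))))) and (b -> (((not done) and w) or (w <-> (not w))))
Answer: WP = ((not b) -> ((not b) -> ((not b) -> b))) and ((not b) -> (((not b) -> (((not b) -> (b and (((not done) and w) or (w <-> (not w))))) and (b -> (((not done) and w) or (w <-> (not w)))))) and (b -> (((not done) and w) or (w <-> (not w)))))) and (b -> (((not done) and w) or (w <-> (not w))))


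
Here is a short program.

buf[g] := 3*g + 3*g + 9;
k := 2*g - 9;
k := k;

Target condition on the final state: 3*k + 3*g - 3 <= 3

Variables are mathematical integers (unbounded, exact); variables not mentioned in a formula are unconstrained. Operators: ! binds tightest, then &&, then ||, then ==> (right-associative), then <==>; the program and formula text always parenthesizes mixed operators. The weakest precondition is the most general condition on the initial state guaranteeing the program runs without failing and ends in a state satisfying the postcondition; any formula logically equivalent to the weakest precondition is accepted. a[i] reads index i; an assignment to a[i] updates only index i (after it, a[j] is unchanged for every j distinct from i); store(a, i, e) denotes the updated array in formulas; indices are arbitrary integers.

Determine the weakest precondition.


Working backward. After the program, the postcondition 3*k + 3*g - 3 <= 3 must hold; in canonical form it is 3*g + 3*k <= 6.
Before k := k: 3*g + 3*k <= 6
Before k := 2*g - 9: 9*g <= 33
Before buf[g] := 3*g + 3*g + 9: 9*g <= 33
Answer: WP = 9*g <= 33


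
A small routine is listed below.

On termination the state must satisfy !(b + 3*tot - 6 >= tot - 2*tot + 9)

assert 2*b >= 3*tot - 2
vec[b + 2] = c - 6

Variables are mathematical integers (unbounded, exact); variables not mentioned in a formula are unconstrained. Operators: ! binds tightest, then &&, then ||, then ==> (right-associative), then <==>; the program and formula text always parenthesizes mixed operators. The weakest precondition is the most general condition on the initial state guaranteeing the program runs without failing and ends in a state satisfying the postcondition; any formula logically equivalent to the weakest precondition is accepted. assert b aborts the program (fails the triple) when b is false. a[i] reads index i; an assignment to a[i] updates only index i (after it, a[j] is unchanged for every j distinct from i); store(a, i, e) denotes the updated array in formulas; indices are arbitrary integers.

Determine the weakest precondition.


Working backward. After the program, the postcondition !(b + 3*tot - 6 >= tot - 2*tot + 9) must hold; in canonical form it is !(b + 4*tot >= 15).
Before vec[b + 2] := c - 6: !(b + 4*tot >= 15)
Before assert 2*b >= 3*tot - 2: 2*b >= 3*tot - 2 && (!(b + 4*tot >= 15))
Answer: WP = 2*b >= 3*tot - 2 && (!(b + 4*tot >= 15))


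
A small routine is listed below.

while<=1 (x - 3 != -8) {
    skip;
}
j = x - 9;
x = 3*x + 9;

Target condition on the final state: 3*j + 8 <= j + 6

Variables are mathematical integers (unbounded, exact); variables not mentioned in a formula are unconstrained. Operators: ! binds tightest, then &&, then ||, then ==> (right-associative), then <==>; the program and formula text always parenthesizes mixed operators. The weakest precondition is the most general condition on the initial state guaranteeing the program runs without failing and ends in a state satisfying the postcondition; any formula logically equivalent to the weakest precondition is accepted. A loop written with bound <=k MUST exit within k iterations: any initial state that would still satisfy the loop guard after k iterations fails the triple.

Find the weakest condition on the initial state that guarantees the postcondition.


Working backward. After the program, the postcondition 3*j + 8 <= j + 6 must hold; in canonical form it is 2*j <= -2.
Before x := 3*x + 9: 2*j <= -2
Before j := x - 9: 2*x <= 16
Before the loop (bound <=1), unroll the exhaustion recursion (WP_0 = exit-now case; WP_j = one more guarded iteration, up to j = 1):
  WP_0: (!(x != -5)) && 2*x <= 16
  WP_1: (x != -5 ==> ((!(x != -5)) && 2*x <= 16)) && ((!(x != -5)) ==> 2*x <= 16)
So before the loop: (x != -5 ==> ((!(x != -5)) && 2*x <= 16)) && ((!(x != -5)) ==> 2*x <= 16)
Answer: WP = (x != -5 ==> ((!(x != -5)) && 2*x <= 16)) && ((!(x != -5)) ==> 2*x <= 16)


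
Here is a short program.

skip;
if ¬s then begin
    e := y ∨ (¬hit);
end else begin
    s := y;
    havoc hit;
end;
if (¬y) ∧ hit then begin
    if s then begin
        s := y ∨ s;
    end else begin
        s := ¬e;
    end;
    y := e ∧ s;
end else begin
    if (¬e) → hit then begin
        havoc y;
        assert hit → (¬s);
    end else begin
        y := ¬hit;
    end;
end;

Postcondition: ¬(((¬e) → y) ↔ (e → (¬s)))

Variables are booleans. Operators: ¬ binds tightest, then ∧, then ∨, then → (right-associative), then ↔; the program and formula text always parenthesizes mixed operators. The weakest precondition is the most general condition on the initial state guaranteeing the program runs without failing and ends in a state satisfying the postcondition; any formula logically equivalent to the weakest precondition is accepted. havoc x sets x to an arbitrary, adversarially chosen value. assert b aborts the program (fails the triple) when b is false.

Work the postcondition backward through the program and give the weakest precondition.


Working backward. After the program, ¬(((¬e) → y) ↔ (e → (¬s))) must hold.
Then branch requires (s → (¬(((¬e) → (e ∧ (y ∨ s))) ↔ (e → (¬(y ∨ s)))))) ∧ ((¬s) → (¬e)); else branch requires (((¬e) → hit) → ((hit → (¬s)) ∧ (¬(e → (¬s))) ∧ (¬(e ↔ (e → (¬s)))))) ∧ ((¬((¬e) → hit)) → (¬(((¬e) → (¬hit)) ↔ (e → (¬s))))).
Before the if: (((¬y) ∧ hit) → ((s → (¬(((¬e) → (e ∧ (y ∨ s))) ↔ (e → (¬(y ∨ s)))))) ∧ ((¬s) → (¬e)))) ∧ ((¬((¬y) ∧ hit)) → ((((¬e) → hit) → ((hit → (¬s)) ∧ (¬(e → (¬s))) ∧ (¬(e ↔ (e → (¬s)))))) ∧ ((¬((¬e) → hit)) → (¬(((¬e) → (¬hit)) ↔ (e → (¬s)))))))
Then branch requires (((¬y) ∧ hit) → ((s → (¬(((¬(y ∨ (¬hit))) → ((y ∨ (¬hit)) ∧ (y ∨ s))) ↔ ((y ∨ (¬hit)) → (¬(y ∨ s)))))) ∧ ((¬s) → (¬(y ∨ (¬hit)))))) ∧ ((¬((¬y) ∧ hit)) → ((((¬(y ∨ (¬hit))) → hit) → ((hit → (¬s)) ∧ (¬((y ∨ (¬hit)) → (¬s))) ∧ (¬((y ∨ (¬hit)) ↔ ((y ∨ (¬hit)) → (¬s)))))) ∧ ((¬((¬(y ∨ (¬hit))) → hit)) → (¬(((¬(y ∨ (¬hit))) → (¬hit)) ↔ ((y ∨ (¬hit)) → (¬s))))))); else branch requires ((¬y) → ((y → (¬(((¬e) → (e ∧ y)) ↔ (e → (¬y))))) ∧ ((¬y) → (¬e)))) ∧ (y → ((¬y) ∧ (¬(e → (¬y))) ∧ (¬(e ↔ (e → (¬y)))))) ∧ (e → ((¬(e → (¬y))) ∧ (¬(e ↔ (e → (¬y)))))) ∧ ((¬e) → (¬(e → (¬y)))).
Before the if: ((¬s) → ((((¬y) ∧ hit) → ((s → (¬(((¬(y ∨ (¬hit))) → ((y ∨ (¬hit)) ∧ (y ∨ s))) ↔ ((y ∨ (¬hit)) → (¬(y ∨ s)))))) ∧ ((¬s) → (¬(y ∨ (¬hit)))))) ∧ ((¬((¬y) ∧ hit)) → ((((¬(y ∨ (¬hit))) → hit) → ((hit → (¬s)) ∧ (¬((y ∨ (¬hit)) → (¬s))) ∧ (¬((y ∨ (¬hit)) ↔ ((y ∨ (¬hit)) → (¬s)))))) ∧ ((¬((¬(y ∨ (¬hit))) → hit)) → (¬(((¬(y ∨ (¬hit))) → (¬hit)) ↔ ((y ∨ (¬hit)) → (¬s))))))))) ∧ (s → (((¬y) → ((y → (¬(((¬e) → (e ∧ y)) ↔ (e → (¬y))))) ∧ ((¬y) → (¬e)))) ∧ (y → ((¬y) ∧ (¬(e → (¬y))) ∧ (¬(e ↔ (e → (¬y)))))) ∧ (e → ((¬(e → (¬y))) ∧ (¬(e ↔ (e → (¬y)))))) ∧ ((¬e) → (¬(e → (¬y))))))
Before skip: ((¬s) → ((((¬y) ∧ hit) → ((s → (¬(((¬(y ∨ (¬hit))) → ((y ∨ (¬hit)) ∧ (y ∨ s))) ↔ ((y ∨ (¬hit)) → (¬(y ∨ s)))))) ∧ ((¬s) → (¬(y ∨ (¬hit)))))) ∧ ((¬((¬y) ∧ hit)) → ((((¬(y ∨ (¬hit))) → hit) → ((hit → (¬s)) ∧ (¬((y ∨ (¬hit)) → (¬s))) ∧ (¬((y ∨ (¬hit)) ↔ ((y ∨ (¬hit)) → (¬s)))))) ∧ ((¬((¬(y ∨ (¬hit))) → hit)) → (¬(((¬(y ∨ (¬hit))) → (¬hit)) ↔ ((y ∨ (¬hit)) → (¬s))))))))) ∧ (s → (((¬y) → ((y → (¬(((¬e) → (e ∧ y)) ↔ (e → (¬y))))) ∧ ((¬y) → (¬e)))) ∧ (y → ((¬y) ∧ (¬(e → (¬y))) ∧ (¬(e ↔ (e → (¬y)))))) ∧ (e → ((¬(e → (¬y))) ∧ (¬(e ↔ (e → (¬y)))))) ∧ ((¬e) → (¬(e → (¬y))))))
Answer: WP = ((¬s) → ((((¬y) ∧ hit) → ((s → (¬(((¬(y ∨ (¬hit))) → ((y ∨ (¬hit)) ∧ (y ∨ s))) ↔ ((y ∨ (¬hit)) → (¬(y ∨ s)))))) ∧ ((¬s) → (¬(y ∨ (¬hit)))))) ∧ ((¬((¬y) ∧ hit)) → ((((¬(y ∨ (¬hit))) → hit) → ((hit → (¬s)) ∧ (¬((y ∨ (¬hit)) → (¬s))) ∧ (¬((y ∨ (¬hit)) ↔ ((y ∨ (¬hit)) → (¬s)))))) ∧ ((¬((¬(y ∨ (¬hit))) → hit)) → (¬(((¬(y ∨ (¬hit))) → (¬hit)) ↔ ((y ∨ (¬hit)) → (¬s))))))))) ∧ (s → (((¬y) → ((y → (¬(((¬e) → (e ∧ y)) ↔ (e → (¬y))))) ∧ ((¬y) → (¬e)))) ∧ (y → ((¬y) ∧ (¬(e → (¬y))) ∧ (¬(e ↔ (e → (¬y)))))) ∧ (e → ((¬(e → (¬y))) ∧ (¬(e ↔ (e → (¬y)))))) ∧ ((¬e) → (¬(e → (¬y))))))


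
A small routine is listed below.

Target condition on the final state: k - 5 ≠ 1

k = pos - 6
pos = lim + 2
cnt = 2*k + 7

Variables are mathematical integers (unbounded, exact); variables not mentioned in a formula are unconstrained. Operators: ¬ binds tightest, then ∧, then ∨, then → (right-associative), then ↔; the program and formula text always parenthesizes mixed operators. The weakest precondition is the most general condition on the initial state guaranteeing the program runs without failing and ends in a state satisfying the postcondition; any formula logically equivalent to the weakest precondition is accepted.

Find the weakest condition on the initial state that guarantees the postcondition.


Working backward. After the program, the postcondition k - 5 ≠ 1 must hold; in canonical form it is k ≠ 6.
Before cnt := 2*k + 7: k ≠ 6
Before pos := lim + 2: k ≠ 6
Before k := pos - 6: pos ≠ 12
Answer: WP = pos ≠ 12


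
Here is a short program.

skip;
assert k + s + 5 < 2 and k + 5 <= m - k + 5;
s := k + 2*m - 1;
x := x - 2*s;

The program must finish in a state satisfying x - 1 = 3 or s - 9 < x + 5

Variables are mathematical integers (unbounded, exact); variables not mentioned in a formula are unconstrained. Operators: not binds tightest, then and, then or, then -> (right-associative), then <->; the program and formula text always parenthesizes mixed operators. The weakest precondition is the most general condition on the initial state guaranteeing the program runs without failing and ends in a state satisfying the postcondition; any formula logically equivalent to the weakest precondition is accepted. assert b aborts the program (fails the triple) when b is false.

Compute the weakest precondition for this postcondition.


Working backward. After the program, the postcondition x - 1 = 3 or s - 9 < x + 5 must hold; in canonical form it is x = 4 or s < x + 14.
Before x := x - 2*s: x = 2*s + 4 or 3*s < x + 14
Before s := k + 2*m - 1: x = 2*k + 4*m + 2 or 3*k + 6*m < x + 17
Before assert k + s + 5 < 2 and k + 5 <= m - k + 5: k + s < -3 and 2*k <= m and (x = 2*k + 4*m + 2 or 3*k + 6*m < x + 17)
Before skip: k + s < -3 and 2*k <= m and (x = 2*k + 4*m + 2 or 3*k + 6*m < x + 17)
Answer: WP = k + s < -3 and 2*k <= m and (x = 2*k + 4*m + 2 or 3*k + 6*m < x + 17)


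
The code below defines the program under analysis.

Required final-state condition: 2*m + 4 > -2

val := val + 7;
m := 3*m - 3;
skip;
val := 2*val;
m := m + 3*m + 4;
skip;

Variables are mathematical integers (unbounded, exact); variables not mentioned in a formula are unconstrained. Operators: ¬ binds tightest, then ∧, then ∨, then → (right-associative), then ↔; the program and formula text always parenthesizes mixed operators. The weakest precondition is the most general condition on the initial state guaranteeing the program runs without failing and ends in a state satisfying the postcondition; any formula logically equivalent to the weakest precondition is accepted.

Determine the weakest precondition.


Working backward. After the program, the postcondition 2*m + 4 > -2 must hold; in canonical form it is 2*m > -6.
Before skip: 2*m > -6
Before m := m + 3*m + 4: 8*m > -14
Before val := 2*val: 8*m > -14
Before skip: 8*m > -14
Before m := 3*m - 3: 24*m > 10
Before val := val + 7: 24*m > 10
Answer: WP = 24*m > 10


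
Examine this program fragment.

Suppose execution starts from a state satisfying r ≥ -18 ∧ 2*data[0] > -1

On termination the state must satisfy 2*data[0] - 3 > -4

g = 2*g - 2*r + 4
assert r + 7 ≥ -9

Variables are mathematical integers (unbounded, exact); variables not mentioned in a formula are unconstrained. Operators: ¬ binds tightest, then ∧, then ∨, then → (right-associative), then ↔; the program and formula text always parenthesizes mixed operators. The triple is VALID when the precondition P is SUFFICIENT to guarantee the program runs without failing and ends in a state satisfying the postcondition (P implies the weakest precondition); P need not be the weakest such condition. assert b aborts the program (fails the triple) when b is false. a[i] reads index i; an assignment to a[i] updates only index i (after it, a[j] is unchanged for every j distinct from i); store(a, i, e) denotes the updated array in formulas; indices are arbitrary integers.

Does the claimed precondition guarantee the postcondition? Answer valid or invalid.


Working backward. After the program, the postcondition 2*data[0] - 3 > -4 must hold; in canonical form it is 2*data[0] > -1.
Before assert r + 7 ≥ -9: r ≥ -16 ∧ 2*data[0] > -1
Before g := 2*g - 2*r + 4: r ≥ -16 ∧ 2*data[0] > -1
The weakest precondition is r ≥ -16 ∧ 2*data[0] > -1.
Check whether r ≥ -18 ∧ 2*data[0] > -1 implies it.
Countermodel: at the initial state data = {[0] = 0, elsewhere 0}, r = -17, the precondition holds but the weakest precondition fails.
Answer: invalid


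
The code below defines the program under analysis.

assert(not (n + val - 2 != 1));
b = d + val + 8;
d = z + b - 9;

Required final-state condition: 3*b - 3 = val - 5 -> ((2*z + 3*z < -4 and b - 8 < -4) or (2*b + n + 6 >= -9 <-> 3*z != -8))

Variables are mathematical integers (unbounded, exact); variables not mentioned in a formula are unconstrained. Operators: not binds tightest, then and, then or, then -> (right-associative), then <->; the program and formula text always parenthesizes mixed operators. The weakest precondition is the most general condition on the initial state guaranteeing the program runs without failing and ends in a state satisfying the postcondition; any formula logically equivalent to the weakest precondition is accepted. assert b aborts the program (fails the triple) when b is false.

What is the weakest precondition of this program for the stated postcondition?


Working backward. After the program, the postcondition 3*b - 3 = val - 5 -> ((2*z + 3*z < -4 and b - 8 < -4) or (2*b + n + 6 >= -9 <-> 3*z != -8)) must hold; in canonical form it is 3*b = val - 2 -> ((5*z < -4 and b < 4) or (2*b + n >= -15 <-> 3*z != -8)).
Before d := z + b - 9: 3*b = val - 2 -> ((5*z < -4 and b < 4) or (2*b + n >= -15 <-> 3*z != -8))
Before b := d + val + 8: 3*d + 2*val = -26 -> ((5*z < -4 and d + val < -4) or (2*d + n + 2*val >= -31 <-> 3*z != -8))
Before assert not (n + val - 2 != 1): (not (n + val != 3)) and (3*d + 2*val = -26 -> ((5*z < -4 and d + val < -4) or (2*d + n + 2*val >= -31 <-> 3*z != -8)))
Answer: WP = (not (n + val != 3)) and (3*d + 2*val = -26 -> ((5*z < -4 and d + val < -4) or (2*d + n + 2*val >= -31 <-> 3*z != -8)))


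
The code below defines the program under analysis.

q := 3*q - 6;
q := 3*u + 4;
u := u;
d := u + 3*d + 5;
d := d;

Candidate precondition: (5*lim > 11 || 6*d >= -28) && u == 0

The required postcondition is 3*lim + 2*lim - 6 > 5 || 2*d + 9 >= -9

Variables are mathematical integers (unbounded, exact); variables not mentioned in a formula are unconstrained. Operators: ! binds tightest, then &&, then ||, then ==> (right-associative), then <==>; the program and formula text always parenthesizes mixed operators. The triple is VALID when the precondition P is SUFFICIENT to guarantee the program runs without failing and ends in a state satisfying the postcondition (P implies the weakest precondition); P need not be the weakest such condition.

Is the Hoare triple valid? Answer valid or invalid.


Working backward. After the program, the postcondition 3*lim + 2*lim - 6 > 5 || 2*d + 9 >= -9 must hold; in canonical form it is 5*lim > 11 || 2*d >= -18.
Before d := d: 5*lim > 11 || 2*d >= -18
Before d := u + 3*d + 5: 5*lim > 11 || 6*d + 2*u >= -28
Before u := u: 5*lim > 11 || 6*d + 2*u >= -28
Before q := 3*u + 4: 5*lim > 11 || 6*d + 2*u >= -28
Before q := 3*q - 6: 5*lim > 11 || 6*d + 2*u >= -28
The weakest precondition is 5*lim > 11 || 6*d + 2*u >= -28.
Check whether (5*lim > 11 || 6*d >= -28) && u == 0 implies it.
Every state satisfying the precondition satisfies the weakest precondition: the implication holds.
Answer: valid
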